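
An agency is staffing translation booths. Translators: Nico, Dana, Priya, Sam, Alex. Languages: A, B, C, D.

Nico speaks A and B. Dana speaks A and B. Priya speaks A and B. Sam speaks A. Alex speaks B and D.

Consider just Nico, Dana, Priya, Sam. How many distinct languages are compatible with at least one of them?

The union of neighbours of {Nico, Dana, Priya, Sam} is {A, B}, which has 2 elements.
Since |N(S)| = 2 < |S| = 4, Hall's condition fails for this subset.

2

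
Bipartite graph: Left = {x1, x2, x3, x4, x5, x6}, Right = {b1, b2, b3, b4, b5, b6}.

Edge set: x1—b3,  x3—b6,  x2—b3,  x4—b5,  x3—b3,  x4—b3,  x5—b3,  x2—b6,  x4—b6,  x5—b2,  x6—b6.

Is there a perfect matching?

The set {x1, x2, x3, x6} has only 2 neighbours ({b3, b6}), so by Hall's theorem at most 4 of the 6 left vertices can be matched.
Hence no matching covers every left vertex.

No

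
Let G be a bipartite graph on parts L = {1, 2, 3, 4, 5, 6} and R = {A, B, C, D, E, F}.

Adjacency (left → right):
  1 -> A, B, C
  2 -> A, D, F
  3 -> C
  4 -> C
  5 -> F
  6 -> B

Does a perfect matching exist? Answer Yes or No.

The set {3, 4} has only 1 neighbour ({C}), so by Hall's theorem at most 5 of the 6 left vertices can be matched.
Hence no matching covers every left vertex.

No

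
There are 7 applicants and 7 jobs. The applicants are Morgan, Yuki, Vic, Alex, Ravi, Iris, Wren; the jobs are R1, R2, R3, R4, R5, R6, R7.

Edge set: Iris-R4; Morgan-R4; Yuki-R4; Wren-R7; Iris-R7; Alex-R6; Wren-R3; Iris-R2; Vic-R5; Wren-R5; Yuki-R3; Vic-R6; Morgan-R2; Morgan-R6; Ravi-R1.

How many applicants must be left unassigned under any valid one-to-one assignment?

0

One maximum matching: Morgan-R2, Yuki-R3, Vic-R5, Alex-R6, Ravi-R1, Iris-R4, Wren-R7.
All 7 applicants are matched, so no larger matching exists.
That matches 7 of the 7, leaving 0 unmatched; no matching can do better.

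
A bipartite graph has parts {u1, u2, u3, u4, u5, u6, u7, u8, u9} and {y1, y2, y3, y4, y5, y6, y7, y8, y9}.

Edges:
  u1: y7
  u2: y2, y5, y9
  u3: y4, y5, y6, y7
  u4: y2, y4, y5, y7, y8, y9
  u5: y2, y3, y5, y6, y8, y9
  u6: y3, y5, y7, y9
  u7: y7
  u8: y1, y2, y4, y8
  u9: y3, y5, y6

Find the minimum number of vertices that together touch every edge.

The 8 edges u1–y7, u2–y2, u3–y4, u4–y9, u5–y6, u6–y5, u8–y1, u9–y3 form a matching, so any vertex cover needs at least 8 vertices (one per matched edge).
Conversely {u2, u3, u4, u5, u6, u8, u9, y7} meets every edge and has exactly 8 vertices, so 8 is optimal.

8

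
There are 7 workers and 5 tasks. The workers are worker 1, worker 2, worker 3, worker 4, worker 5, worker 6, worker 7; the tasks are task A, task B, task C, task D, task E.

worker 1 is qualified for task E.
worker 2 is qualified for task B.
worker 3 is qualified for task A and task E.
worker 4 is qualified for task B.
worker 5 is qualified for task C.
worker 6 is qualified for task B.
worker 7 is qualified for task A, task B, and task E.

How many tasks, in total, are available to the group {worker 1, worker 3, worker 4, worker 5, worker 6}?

4

The union of neighbours of {worker 1, worker 3, worker 4, worker 5, worker 6} is {task A, task B, task C, task E}, which has 4 elements.
Since |N(S)| = 4 < |S| = 5, Hall's condition fails for this subset.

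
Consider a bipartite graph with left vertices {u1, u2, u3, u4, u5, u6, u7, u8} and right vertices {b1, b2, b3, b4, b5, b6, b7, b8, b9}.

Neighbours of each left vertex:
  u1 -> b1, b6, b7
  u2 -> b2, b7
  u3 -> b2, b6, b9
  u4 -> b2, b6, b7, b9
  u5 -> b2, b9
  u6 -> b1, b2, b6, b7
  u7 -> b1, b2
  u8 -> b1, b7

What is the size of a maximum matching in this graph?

One maximum matching: u1-b1, u2-b7, u3-b6, u4-b9, u5-b2.
The set {u1, u2, u3, u4, u5, u6, u7, u8} has only 5 neighbours ({b1, b2, b6, b7, b9}), so by Hall's theorem at most 5 of the 8 left vertices can be matched.

5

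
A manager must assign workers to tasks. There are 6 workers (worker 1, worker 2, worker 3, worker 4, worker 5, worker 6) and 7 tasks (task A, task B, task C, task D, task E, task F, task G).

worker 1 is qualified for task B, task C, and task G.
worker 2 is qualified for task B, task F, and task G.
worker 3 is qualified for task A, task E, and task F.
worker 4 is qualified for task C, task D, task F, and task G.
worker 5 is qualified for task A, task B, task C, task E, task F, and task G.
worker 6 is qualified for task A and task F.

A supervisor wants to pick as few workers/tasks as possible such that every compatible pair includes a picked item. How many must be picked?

A maximum matching has 6 edges (e.g. worker 1–task B, worker 2–task G, worker 3–task E, worker 4–task D, worker 5–task F, worker 6–task A).
By König's theorem the minimum vertex cover has the same size. One such cover is {worker 1, worker 2, worker 3, worker 4, worker 5, worker 6}.

6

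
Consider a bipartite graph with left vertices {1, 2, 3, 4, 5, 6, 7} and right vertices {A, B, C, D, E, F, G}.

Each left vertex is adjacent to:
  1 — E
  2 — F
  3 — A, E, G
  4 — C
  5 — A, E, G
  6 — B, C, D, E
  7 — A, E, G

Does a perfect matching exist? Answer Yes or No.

The set {1, 3, 5, 7} has only 3 neighbours ({A, E, G}), so by Hall's theorem at most 6 of the 7 left vertices can be matched.
Hence no matching covers every left vertex.

No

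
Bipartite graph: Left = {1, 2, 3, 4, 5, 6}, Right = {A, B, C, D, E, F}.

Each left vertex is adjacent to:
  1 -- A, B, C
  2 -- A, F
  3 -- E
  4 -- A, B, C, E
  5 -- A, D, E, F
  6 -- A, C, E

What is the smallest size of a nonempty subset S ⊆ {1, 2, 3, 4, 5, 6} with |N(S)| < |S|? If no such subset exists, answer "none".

none

A matching saturating every left vertex exists, for instance 1→B, 2→F, 3→E, 4→A, 5→D, 6→C.
By Hall's marriage theorem, this means |N(S)| ≥ |S| for every subset S, so no violating subset exists.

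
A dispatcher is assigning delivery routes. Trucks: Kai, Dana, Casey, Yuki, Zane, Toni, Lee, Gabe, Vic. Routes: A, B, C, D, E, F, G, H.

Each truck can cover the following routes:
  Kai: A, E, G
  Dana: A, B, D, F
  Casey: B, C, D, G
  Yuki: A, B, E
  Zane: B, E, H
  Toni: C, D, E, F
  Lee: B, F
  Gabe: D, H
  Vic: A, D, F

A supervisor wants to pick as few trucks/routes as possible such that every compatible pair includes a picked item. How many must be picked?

8

The 8 edges Kai–A, Dana–F, Casey–G, Yuki–E, Zane–H, Toni–C, Lee–B, Gabe–D form a matching, so any vertex cover needs at least 8 vertices (one per matched edge).
Conversely {A, B, C, D, E, F, G, H} meets every edge and has exactly 8 vertices, so 8 is optimal.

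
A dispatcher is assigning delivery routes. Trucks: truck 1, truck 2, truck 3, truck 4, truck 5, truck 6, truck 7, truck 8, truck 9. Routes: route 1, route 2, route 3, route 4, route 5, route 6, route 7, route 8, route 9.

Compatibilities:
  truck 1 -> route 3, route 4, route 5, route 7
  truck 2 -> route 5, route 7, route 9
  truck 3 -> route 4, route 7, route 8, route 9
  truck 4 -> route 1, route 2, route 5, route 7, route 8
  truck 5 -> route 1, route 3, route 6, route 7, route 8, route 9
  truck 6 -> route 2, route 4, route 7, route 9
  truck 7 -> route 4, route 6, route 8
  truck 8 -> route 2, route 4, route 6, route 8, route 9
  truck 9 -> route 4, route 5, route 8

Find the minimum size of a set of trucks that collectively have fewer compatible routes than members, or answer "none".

A matching saturating every truck exists, for instance truck 1→route 3, truck 2→route 5, truck 3→route 8, truck 4→route 1, truck 5→route 9, truck 6→route 7, truck 7→route 6, truck 8→route 2, truck 9→route 4.
By Hall's marriage theorem, this means |N(S)| ≥ |S| for every subset S, so no violating subset exists.

none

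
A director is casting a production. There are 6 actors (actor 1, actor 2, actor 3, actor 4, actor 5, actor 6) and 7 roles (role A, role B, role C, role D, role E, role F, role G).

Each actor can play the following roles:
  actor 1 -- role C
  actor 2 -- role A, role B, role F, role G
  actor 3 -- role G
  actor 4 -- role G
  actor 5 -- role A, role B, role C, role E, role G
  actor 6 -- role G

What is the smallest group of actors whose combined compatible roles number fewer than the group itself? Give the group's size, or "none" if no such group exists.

Take S = {actor 3, actor 4}. Its neighbourhood is {role G}, so |N(S)| = 1 < |S| = 2.
No single vertex violates Hall's condition since each has at least one neighbour, so 2 is the minimum.

2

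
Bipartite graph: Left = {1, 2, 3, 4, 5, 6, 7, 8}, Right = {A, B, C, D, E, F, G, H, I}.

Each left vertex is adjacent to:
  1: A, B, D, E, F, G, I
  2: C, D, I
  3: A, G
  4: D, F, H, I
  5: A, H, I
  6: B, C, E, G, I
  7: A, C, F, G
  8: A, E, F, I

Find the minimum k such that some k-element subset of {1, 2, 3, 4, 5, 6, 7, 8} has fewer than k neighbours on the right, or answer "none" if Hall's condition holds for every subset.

A matching saturating every left vertex exists, for instance 1→E, 2→C, 3→A, 4→D, 5→H, 6→G, 7→F, 8→I.
By Hall's marriage theorem, this means |N(S)| ≥ |S| for every subset S, so no violating subset exists.

none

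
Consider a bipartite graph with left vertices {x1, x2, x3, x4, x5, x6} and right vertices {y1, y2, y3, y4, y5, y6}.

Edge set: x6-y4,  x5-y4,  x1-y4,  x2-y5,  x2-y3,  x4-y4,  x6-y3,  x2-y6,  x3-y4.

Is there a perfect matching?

The set {x1, x3, x4, x5} has only 1 neighbour ({y4}), so by Hall's theorem at most 3 of the 6 left vertices can be matched.
Hence no matching covers every left vertex.

No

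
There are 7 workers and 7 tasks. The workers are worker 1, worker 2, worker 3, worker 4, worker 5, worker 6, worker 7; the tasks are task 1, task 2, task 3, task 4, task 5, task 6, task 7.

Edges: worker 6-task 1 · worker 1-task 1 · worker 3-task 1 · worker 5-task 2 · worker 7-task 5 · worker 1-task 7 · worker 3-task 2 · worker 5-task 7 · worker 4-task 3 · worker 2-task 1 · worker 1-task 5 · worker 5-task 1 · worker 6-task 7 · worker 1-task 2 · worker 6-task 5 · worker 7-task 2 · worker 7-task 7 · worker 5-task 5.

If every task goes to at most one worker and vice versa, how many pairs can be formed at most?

For example, pair worker 1→task 5, worker 2→task 1, worker 3→task 2, worker 4→task 3, worker 5→task 7.
The set {worker 1, worker 2, worker 3, worker 5, worker 6, worker 7} has only 4 neighbours ({task 1, task 2, task 5, task 7}), so by Hall's theorem at most 5 of the 7 workers can be matched.

5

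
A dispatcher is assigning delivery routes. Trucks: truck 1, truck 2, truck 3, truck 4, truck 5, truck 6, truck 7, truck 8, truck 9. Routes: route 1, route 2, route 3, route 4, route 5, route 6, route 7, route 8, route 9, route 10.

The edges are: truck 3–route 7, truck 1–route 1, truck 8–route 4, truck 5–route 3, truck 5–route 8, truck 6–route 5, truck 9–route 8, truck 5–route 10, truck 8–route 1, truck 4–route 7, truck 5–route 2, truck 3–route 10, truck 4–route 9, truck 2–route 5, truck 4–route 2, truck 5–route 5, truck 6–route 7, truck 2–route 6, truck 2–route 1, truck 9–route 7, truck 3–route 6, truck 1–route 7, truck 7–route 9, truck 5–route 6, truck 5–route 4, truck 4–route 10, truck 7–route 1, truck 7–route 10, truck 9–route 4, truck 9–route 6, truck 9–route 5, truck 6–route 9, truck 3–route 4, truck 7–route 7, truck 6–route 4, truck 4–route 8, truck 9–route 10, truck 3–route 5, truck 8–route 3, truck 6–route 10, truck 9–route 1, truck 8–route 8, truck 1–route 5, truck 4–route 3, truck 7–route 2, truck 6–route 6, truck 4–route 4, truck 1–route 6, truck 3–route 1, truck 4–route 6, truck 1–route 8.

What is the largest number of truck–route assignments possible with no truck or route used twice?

For example, pair truck 1–route 1, truck 2–route 6, truck 3–route 7, truck 4–route 2, truck 5–route 8, truck 6–route 9, truck 7–route 10, truck 8–route 3, truck 9–route 4.
This saturates every truck, so 9 is the maximum.

9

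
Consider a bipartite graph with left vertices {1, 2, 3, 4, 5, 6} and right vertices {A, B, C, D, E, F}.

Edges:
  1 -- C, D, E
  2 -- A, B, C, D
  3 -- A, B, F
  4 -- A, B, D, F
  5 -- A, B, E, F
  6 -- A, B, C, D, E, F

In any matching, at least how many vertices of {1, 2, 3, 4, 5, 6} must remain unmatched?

For example, pair 1-C, 2-D, 3-B, 4-F, 5-E, 6-A.
This saturates every left vertex, so 6 is the maximum.
That matches 6 of the 6, leaving 0 unmatched; no matching can do better.

0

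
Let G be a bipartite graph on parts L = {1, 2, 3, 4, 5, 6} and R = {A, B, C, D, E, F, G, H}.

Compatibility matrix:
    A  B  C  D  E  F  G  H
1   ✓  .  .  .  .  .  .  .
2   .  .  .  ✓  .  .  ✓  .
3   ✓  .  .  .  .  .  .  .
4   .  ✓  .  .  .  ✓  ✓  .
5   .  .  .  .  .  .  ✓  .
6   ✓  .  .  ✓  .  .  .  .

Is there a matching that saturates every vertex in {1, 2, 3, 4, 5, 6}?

The set {1, 2, 3, 5, 6} has only 3 neighbours ({A, D, G}), so by Hall's theorem at most 4 of the 6 left vertices can be matched.
Hence no matching covers every left vertex.

No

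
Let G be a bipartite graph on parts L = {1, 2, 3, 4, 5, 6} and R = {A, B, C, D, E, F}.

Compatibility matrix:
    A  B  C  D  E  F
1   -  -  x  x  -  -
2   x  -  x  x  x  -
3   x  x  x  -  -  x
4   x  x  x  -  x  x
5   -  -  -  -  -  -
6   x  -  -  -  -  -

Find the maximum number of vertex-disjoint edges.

A valid assignment of size 5: 1→D, 2→C, 3→B, 4→E, 6→A.
The set {5} has only 0 neighbours (∅), so by Hall's theorem at most 5 of the 6 left vertices can be matched.

5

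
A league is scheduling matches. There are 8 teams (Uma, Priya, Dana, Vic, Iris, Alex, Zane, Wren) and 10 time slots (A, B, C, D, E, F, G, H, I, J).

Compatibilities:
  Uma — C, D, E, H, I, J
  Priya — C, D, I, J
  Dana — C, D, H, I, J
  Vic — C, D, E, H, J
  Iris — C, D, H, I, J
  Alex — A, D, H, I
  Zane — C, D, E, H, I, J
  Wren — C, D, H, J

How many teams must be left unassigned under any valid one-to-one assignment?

1

A valid assignment of size 7: Uma–E, Priya–C, Dana–I, Vic–D, Iris–H, Alex–A, Zane–J.
The set {Uma, Priya, Dana, Vic, Iris, Zane, Wren} has only 6 neighbours ({C, D, E, H, I, J}), so by Hall's theorem at most 7 of the 8 teams can be matched.
That matches 7 of the 8, leaving 1 unmatched; no matching can do better.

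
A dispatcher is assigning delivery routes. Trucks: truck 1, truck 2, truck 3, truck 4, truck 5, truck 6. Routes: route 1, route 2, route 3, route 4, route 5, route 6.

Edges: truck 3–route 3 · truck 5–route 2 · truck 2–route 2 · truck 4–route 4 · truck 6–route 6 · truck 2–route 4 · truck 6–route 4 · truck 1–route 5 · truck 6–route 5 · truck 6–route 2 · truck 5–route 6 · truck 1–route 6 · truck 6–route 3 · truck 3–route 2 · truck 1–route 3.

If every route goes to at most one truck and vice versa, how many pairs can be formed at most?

A valid assignment of size 5: truck 1→route 5, truck 2→route 2, truck 3→route 3, truck 4→route 4, truck 5→route 6.
The set {truck 1, truck 2, truck 3, truck 4, truck 5, truck 6} has only 5 neighbours ({route 2, route 3, route 4, route 5, route 6}), so by Hall's theorem at most 5 of the 6 trucks can be matched.

5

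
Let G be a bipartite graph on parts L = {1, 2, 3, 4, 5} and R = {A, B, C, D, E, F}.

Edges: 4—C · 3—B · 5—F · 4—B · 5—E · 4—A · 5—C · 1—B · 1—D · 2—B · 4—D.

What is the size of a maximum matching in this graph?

4

One maximum matching: 1-D, 2-B, 4-C, 5-E.
The set {2, 3} has only 1 neighbour ({B}), so by Hall's theorem at most 4 of the 5 left vertices can be matched.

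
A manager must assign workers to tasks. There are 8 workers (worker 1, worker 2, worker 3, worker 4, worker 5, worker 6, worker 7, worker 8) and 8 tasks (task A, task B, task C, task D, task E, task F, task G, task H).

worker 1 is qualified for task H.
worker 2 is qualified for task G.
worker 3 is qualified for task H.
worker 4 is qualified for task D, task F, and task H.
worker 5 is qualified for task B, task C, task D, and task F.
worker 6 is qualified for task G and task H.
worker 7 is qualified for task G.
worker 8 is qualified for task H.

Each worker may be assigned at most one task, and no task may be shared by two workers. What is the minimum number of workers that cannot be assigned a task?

4

One maximum matching: worker 1→task H, worker 2→task G, worker 4→task F, worker 5→task D.
The set {worker 1, worker 2, worker 3, worker 6, worker 7, worker 8} has only 2 neighbours ({task G, task H}), so by Hall's theorem at most 4 of the 8 workers can be matched.
That matches 4 of the 8, leaving 4 unmatched; no matching can do better.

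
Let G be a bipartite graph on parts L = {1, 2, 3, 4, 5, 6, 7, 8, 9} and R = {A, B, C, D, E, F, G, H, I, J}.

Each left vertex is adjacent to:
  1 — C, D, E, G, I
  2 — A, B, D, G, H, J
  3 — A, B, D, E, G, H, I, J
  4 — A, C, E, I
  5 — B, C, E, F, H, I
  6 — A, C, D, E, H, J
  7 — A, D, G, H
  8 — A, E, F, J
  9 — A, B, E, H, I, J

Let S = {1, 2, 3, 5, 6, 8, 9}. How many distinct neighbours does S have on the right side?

10

The union of neighbours of {1, 2, 3, 5, 6, 8, 9} is {A, B, C, D, E, F, G, H, I, J}, which has 10 elements.
Since |N(S)| = 10 ≥ |S| = 7, Hall's condition holds for this subset.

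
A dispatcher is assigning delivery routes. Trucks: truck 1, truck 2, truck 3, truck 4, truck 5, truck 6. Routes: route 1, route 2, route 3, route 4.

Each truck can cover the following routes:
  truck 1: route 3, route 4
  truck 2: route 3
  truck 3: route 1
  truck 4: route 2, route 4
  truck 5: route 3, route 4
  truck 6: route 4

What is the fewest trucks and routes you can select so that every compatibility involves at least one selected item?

{truck 3, truck 4, route 3, route 4} is a vertex cover of size 4: every edge has an endpoint in this set.
No smaller cover exists because truck 1–route 4, truck 2–route 3, truck 3–route 1, truck 4–route 2 is a matching of size 4, and a cover must include an endpoint of each of these disjoint edges (König's theorem).

4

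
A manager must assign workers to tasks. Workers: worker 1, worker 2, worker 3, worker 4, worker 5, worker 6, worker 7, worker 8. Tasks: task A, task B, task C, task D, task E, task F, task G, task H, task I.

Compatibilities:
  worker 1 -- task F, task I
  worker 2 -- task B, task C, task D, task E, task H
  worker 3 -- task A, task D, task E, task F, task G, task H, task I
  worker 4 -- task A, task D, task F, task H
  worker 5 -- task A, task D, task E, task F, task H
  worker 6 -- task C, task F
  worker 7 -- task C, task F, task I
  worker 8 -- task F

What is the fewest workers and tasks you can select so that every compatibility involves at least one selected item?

7

A maximum matching has 7 edges (e.g. worker 1–task I, worker 2–task D, worker 3–task G, worker 4–task H, worker 5–task A, worker 6–task C, worker 7–task F).
By König's theorem the minimum vertex cover has the same size. One such cover is {worker 2, worker 3, worker 4, worker 5, task C, task F, task I}.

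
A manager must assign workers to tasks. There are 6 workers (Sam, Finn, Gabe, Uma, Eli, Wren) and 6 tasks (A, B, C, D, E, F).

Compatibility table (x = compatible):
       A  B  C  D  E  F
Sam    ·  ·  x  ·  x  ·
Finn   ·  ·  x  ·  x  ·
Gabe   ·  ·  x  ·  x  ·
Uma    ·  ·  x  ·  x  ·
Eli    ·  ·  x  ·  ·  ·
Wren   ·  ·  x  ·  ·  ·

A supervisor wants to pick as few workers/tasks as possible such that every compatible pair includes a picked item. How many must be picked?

A maximum matching has 2 edges (e.g. Sam–C, Finn–E).
By König's theorem the minimum vertex cover has the same size. One such cover is {C, E}.

2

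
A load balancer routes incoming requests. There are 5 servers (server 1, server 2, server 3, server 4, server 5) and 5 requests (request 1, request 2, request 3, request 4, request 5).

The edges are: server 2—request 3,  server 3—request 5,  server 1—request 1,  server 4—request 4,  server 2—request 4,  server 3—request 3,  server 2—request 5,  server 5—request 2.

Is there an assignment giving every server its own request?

For example, pair server 1-request 1, server 2-request 5, server 3-request 3, server 4-request 4, server 5-request 2.
Every server is matched, so this is a perfect matching.

Yes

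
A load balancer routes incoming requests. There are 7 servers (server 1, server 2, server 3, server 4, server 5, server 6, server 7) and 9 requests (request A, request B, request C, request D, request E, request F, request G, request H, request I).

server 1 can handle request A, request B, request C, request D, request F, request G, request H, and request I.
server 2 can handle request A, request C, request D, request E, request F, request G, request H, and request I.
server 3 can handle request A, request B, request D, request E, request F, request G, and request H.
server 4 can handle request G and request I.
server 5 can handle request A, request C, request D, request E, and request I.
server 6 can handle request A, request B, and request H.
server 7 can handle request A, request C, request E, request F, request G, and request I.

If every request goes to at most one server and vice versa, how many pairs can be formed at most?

7

A valid assignment of size 7: server 1–request G, server 2–request F, server 3–request H, server 4–request I, server 5–request C, server 6–request A, server 7–request E.
This saturates every server, so 7 is the maximum.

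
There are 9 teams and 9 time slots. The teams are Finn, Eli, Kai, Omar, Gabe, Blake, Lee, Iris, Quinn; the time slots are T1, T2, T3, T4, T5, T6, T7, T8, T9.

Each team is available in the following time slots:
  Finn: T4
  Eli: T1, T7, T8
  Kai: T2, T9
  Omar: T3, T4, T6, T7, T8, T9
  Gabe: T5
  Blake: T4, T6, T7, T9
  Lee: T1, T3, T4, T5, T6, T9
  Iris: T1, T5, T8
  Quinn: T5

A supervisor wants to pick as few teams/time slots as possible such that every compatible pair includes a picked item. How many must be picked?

The 8 edges Finn–T4, Eli–T7, Kai–T2, Omar–T3, Gabe–T5, Blake–T9, Lee–T6, Iris–T8 form a matching, so any vertex cover needs at least 8 vertices (one per matched edge).
Conversely {Finn, Eli, Kai, Omar, Blake, Lee, Iris, T5} meets every edge and has exactly 8 vertices, so 8 is optimal.

8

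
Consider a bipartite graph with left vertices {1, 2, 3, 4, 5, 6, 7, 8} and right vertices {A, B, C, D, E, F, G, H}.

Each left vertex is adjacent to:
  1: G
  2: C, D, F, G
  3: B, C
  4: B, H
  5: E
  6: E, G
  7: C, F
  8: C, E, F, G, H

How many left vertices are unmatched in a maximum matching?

A valid assignment of size 7: 1–G, 2–D, 3–C, 4–B, 5–E, 7–F, 8–H.
The set {1, 5, 6} has only 2 neighbours ({E, G}), so by Hall's theorem at most 7 of the 8 left vertices can be matched.
That matches 7 of the 8, leaving 1 unmatched; no matching can do better.

1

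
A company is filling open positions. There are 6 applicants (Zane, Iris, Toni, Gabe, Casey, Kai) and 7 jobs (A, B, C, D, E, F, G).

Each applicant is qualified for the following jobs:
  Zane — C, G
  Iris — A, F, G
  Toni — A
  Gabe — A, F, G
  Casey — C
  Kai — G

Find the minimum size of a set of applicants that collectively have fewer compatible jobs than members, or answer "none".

Take S = {Zane, Casey, Kai}. Its neighbourhood is {C, G}, so |N(S)| = 2 < |S| = 3.
Every subset of size less than 3 has at least as many neighbours as members, so 3 is the minimum.

3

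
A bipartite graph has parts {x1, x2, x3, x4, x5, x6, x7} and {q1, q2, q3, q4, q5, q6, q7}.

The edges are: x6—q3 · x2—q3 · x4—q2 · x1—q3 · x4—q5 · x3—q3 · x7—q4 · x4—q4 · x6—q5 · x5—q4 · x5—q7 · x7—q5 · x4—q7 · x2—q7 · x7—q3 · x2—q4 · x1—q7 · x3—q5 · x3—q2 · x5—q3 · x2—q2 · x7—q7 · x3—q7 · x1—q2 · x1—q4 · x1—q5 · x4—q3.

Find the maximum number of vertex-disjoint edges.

For example, pair x1→q3, x2→q2, x3→q5, x4→q7, x5→q4.
The set {x1, x2, x3, x4, x5, x6, x7} has only 5 neighbours ({q2, q3, q4, q5, q7}), so by Hall's theorem at most 5 of the 7 left vertices can be matched.

5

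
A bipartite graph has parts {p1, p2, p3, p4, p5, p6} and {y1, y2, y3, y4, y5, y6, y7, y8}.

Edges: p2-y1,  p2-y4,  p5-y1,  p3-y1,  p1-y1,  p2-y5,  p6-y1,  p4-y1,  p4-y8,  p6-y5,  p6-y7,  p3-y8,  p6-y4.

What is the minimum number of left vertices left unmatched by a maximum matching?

2

One maximum matching: p1–y1, p2–y4, p3–y8, p6–y7.
The set {p1, p3, p4, p5} has only 2 neighbours ({y1, y8}), so by Hall's theorem at most 4 of the 6 left vertices can be matched.
That matches 4 of the 6, leaving 2 unmatched; no matching can do better.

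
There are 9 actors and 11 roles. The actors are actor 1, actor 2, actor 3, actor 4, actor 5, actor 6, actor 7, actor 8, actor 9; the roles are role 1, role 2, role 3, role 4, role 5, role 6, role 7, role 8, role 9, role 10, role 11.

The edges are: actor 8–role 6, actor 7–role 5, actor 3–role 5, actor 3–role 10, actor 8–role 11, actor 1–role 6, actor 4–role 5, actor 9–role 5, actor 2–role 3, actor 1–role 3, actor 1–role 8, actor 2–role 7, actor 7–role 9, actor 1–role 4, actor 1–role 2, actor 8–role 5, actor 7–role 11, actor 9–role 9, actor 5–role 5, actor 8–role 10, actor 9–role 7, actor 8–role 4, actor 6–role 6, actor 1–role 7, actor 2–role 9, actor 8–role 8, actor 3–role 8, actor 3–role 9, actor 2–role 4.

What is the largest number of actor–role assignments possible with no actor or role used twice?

8

A valid assignment of size 8: actor 1–role 8, actor 2–role 3, actor 3–role 9, actor 4–role 5, actor 6–role 6, actor 7–role 11, actor 8–role 10, actor 9–role 7.
The set {actor 4, actor 5} has only 1 neighbour ({role 5}), so by Hall's theorem at most 8 of the 9 actors can be matched.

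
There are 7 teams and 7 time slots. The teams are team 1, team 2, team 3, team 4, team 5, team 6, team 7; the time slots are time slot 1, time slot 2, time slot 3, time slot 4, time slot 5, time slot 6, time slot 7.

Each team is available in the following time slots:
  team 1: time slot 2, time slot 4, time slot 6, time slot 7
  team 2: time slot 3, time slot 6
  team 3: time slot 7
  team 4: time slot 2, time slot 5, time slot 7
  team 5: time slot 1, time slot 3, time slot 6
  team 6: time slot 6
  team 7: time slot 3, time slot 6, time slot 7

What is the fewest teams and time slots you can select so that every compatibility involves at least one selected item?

{team 1, team 4, team 5, time slot 3, time slot 6, time slot 7} is a vertex cover of size 6: every edge has an endpoint in this set.
No smaller cover exists because team 1–time slot 4, team 2–time slot 3, team 3–time slot 7, team 4–time slot 2, team 5–time slot 1, team 6–time slot 6 is a matching of size 6, and a cover must include an endpoint of each of these disjoint edges (König's theorem).

6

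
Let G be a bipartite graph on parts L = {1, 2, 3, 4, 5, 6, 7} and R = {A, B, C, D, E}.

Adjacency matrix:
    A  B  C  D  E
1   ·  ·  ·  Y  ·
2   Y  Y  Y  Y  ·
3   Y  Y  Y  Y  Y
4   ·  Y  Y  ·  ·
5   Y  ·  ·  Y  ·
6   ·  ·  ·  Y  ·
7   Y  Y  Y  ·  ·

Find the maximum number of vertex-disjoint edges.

One maximum matching: 1-D, 2-C, 3-E, 4-B, 5-A.
The set {1, 2, 4, 5, 6, 7} has only 4 neighbours ({A, B, C, D}), so by Hall's theorem at most 5 of the 7 left vertices can be matched.

5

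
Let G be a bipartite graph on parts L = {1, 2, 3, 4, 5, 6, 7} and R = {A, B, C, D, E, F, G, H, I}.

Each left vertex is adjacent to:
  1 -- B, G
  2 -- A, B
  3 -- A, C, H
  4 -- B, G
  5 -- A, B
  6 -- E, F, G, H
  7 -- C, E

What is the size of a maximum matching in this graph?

6

For example, pair 1–G, 2–A, 3–C, 4–B, 6–H, 7–E.
The set {1, 2, 4, 5} has only 3 neighbours ({A, B, G}), so by Hall's theorem at most 6 of the 7 left vertices can be matched.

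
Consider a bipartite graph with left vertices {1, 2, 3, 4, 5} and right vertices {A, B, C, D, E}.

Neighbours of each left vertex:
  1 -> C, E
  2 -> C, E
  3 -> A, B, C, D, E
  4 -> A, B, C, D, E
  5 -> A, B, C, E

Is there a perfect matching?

Yes

One maximum matching: 1-C, 2-E, 3-A, 4-D, 5-B.
All 5 left vertices are covered.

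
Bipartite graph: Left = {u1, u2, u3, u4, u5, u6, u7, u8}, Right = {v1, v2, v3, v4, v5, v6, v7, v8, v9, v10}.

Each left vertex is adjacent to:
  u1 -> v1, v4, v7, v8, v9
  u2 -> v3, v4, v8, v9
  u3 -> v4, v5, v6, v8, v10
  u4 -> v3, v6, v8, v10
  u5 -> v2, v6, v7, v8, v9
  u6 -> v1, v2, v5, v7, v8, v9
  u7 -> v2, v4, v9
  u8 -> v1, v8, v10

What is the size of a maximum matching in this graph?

8

One maximum matching: u1–v1, u2–v3, u3–v6, u4–v8, u5–v2, u6–v5, u7–v4, u8–v10.
All 8 left vertices are matched, so no larger matching exists.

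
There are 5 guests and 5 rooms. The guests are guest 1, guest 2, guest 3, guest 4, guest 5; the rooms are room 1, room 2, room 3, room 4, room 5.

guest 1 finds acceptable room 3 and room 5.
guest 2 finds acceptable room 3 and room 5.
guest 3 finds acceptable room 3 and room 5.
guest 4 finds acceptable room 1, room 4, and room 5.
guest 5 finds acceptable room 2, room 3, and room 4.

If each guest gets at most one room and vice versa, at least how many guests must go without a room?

A valid assignment of size 4: guest 1→room 5, guest 2→room 3, guest 4→room 1, guest 5→room 4.
The set {guest 1, guest 2, guest 3} has only 2 neighbours ({room 3, room 5}), so by Hall's theorem at most 4 of the 5 guests can be matched.
That matches 4 of the 5, leaving 1 unmatched; no matching can do better.

1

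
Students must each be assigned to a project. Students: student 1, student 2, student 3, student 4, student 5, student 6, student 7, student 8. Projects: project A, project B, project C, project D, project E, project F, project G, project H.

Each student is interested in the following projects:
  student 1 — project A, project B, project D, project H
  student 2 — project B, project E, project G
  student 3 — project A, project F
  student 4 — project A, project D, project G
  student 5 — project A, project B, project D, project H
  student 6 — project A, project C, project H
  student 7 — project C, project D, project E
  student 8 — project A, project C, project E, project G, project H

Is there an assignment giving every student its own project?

For example, pair student 1–project B, student 2–project E, student 3–project F, student 4–project D, student 5–project H, student 6–project A, student 7–project C, student 8–project G.
All 8 students are covered.

Yes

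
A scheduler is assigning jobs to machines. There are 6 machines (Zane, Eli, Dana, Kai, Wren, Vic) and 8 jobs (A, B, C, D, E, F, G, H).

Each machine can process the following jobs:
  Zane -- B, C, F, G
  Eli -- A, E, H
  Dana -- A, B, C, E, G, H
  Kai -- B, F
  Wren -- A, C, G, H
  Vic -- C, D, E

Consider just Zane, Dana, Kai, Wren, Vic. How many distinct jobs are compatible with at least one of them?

The union of neighbours of {Zane, Dana, Kai, Wren, Vic} is {A, B, C, D, E, F, G, H}, which has 8 elements.
Since |N(S)| = 8 ≥ |S| = 5, Hall's condition holds for this subset.

8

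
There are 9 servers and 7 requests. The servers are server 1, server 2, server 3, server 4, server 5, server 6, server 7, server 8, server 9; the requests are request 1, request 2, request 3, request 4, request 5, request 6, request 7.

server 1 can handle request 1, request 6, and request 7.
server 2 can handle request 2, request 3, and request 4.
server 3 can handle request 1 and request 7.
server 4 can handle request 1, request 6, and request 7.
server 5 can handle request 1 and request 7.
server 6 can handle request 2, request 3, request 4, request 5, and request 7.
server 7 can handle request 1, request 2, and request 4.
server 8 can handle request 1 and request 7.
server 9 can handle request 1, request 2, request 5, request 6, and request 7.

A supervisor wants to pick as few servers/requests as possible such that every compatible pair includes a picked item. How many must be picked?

7

{server 2, server 6, server 7, server 9, request 1, request 6, request 7} is a vertex cover of size 7: every edge has an endpoint in this set.
No smaller cover exists because server 1–request 6, server 2–request 3, server 3–request 1, server 4–request 7, server 6–request 5, server 7–request 4, server 9–request 2 is a matching of size 7, and a cover must include an endpoint of each of these disjoint edges (König's theorem).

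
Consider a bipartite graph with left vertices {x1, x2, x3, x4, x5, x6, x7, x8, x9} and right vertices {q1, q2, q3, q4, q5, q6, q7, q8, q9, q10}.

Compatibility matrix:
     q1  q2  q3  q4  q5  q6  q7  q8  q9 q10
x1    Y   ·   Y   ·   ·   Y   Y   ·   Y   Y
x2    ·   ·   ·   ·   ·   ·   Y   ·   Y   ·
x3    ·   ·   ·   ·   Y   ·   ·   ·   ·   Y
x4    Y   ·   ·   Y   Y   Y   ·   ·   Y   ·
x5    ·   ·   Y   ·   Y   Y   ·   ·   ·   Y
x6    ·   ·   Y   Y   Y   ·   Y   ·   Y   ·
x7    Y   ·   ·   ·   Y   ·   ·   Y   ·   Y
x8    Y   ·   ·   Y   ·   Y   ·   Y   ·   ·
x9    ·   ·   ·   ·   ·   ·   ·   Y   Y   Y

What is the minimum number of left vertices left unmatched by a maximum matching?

0

One maximum matching: x1–q3, x2–q7, x3–q5, x4–q1, x5–q6, x6–q9, x7–q10, x8–q4, x9–q8.
This saturates every left vertex, so 9 is the maximum.
That matches 9 of the 9, leaving 0 unmatched; no matching can do better.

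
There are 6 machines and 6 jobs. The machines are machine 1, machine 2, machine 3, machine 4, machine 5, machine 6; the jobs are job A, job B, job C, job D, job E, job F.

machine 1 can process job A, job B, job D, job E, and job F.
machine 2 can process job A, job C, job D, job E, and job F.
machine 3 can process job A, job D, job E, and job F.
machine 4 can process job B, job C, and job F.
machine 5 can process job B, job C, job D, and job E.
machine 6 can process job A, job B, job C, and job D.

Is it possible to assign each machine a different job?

One maximum matching: machine 1-job D, machine 2-job C, machine 3-job F, machine 4-job B, machine 5-job E, machine 6-job A.
All 6 machines are covered.

Yes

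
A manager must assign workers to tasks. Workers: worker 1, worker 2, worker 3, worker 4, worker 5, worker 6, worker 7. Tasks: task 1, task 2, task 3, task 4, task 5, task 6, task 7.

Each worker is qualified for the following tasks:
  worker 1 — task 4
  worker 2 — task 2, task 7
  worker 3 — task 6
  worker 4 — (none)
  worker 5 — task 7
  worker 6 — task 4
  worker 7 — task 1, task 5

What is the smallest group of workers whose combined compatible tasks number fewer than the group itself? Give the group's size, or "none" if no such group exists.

Take S = {worker 4}. Its neighbourhood is {}, so |N(S)| = 0 < |S| = 1.

1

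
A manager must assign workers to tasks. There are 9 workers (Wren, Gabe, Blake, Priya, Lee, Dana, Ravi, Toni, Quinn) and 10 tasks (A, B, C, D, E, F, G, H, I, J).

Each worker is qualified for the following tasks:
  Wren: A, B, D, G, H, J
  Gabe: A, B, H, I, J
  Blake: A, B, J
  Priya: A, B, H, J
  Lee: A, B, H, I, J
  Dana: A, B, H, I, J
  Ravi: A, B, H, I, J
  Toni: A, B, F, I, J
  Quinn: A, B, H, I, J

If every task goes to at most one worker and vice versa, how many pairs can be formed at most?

For example, pair Wren→G, Gabe→I, Blake→B, Priya→H, Lee→A, Dana→J, Toni→F.
The set {Gabe, Blake, Priya, Lee, Dana, Ravi, Quinn} has only 5 neighbours ({A, B, H, I, J}), so by Hall's theorem at most 7 of the 9 workers can be matched.

7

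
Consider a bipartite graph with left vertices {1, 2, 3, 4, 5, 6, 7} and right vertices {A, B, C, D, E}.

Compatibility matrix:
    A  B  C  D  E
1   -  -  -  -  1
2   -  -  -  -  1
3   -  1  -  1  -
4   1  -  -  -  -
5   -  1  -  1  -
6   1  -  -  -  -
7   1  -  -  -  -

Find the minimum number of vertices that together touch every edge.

{3, 5, A, E} is a vertex cover of size 4: every edge has an endpoint in this set.
No smaller cover exists because 1–E, 3–D, 4–A, 5–B is a matching of size 4, and a cover must include an endpoint of each of these disjoint edges (König's theorem).

4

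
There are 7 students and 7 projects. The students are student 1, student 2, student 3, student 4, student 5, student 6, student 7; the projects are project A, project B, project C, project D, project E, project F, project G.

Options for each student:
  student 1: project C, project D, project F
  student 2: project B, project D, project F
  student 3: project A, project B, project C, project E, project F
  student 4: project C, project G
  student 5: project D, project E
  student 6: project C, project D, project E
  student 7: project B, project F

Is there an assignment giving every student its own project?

Yes

A valid assignment of size 7: student 1-project C, student 2-project F, student 3-project A, student 4-project G, student 5-project D, student 6-project E, student 7-project B.
Every student is matched, so this is a perfect matching.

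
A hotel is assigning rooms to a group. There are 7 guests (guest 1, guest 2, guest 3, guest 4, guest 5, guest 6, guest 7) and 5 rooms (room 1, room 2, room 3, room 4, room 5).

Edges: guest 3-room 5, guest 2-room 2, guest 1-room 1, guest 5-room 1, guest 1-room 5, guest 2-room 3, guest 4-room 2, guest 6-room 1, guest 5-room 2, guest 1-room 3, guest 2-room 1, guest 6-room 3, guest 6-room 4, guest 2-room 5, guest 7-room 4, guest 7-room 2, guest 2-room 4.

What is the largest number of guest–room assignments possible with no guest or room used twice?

One maximum matching: guest 1-room 3, guest 2-room 4, guest 3-room 5, guest 4-room 2, guest 5-room 1.
The set {guest 1, guest 2, guest 3, guest 4, guest 5, guest 6, guest 7} has only 5 neighbours ({room 1, room 2, room 3, room 4, room 5}), so by Hall's theorem at most 5 of the 7 guests can be matched.

5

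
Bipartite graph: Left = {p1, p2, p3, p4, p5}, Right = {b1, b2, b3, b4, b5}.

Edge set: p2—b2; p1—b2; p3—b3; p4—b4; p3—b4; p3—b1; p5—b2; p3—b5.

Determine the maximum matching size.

3

For example, pair p1-b2, p3-b3, p4-b4.
The set {p1, p2, p5} has only 1 neighbour ({b2}), so by Hall's theorem at most 3 of the 5 left vertices can be matched.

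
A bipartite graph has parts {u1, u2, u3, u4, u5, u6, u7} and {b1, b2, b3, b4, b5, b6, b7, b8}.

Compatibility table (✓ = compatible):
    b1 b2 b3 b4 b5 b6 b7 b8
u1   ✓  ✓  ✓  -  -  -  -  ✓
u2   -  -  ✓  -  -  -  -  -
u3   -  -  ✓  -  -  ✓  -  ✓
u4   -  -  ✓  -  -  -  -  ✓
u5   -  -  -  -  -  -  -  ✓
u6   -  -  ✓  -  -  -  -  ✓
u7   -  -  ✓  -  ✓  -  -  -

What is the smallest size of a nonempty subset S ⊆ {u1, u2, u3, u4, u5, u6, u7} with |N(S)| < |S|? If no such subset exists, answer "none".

Take S = {u2, u4, u5}. Its neighbourhood is {b3, b8}, so |N(S)| = 2 < |S| = 3.
Every subset of size less than 3 has at least as many neighbours as members, so 3 is the minimum.

3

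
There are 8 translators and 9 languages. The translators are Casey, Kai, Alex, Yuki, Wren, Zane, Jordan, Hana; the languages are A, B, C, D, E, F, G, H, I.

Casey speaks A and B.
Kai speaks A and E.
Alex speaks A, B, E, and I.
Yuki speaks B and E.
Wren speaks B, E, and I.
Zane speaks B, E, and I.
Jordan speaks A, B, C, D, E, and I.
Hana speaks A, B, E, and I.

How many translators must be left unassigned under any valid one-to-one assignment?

3

For example, pair Casey→A, Kai→E, Alex→I, Yuki→B, Jordan→D.
The set {Casey, Kai, Alex, Yuki, Wren, Zane, Hana} has only 4 neighbours ({A, B, E, I}), so by Hall's theorem at most 5 of the 8 translators can be matched.
That matches 5 of the 8, leaving 3 unmatched; no matching can do better.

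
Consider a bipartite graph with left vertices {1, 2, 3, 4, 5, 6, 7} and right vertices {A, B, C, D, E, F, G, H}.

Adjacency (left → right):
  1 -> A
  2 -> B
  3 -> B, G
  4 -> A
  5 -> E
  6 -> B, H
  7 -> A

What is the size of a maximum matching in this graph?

5

One maximum matching: 1→A, 2→B, 3→G, 5→E, 6→H.
The set {1, 4, 7} has only 1 neighbour ({A}), so by Hall's theorem at most 5 of the 7 left vertices can be matched.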